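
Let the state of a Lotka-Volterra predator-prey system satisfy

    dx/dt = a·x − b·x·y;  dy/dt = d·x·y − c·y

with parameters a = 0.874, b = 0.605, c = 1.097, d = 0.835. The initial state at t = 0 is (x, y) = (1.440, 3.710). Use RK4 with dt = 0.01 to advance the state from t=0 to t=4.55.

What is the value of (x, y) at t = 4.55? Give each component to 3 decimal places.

(x, y) = (1.535, 0.372)

t=0.000: state=(1.440, 3.710)
step 1 (dt=0.01): k1=(-1.974, 0.391), k2=(-1.962, 0.361), k3=(-1.962, 0.361), k4=(-1.950, 0.331); state += dt/6·(k1+2k2+2k3+k4)
t=0.010: state=(1.420, 3.714)
t=0.020: state=(1.401, 3.717)
t=0.030: state=(1.382, 3.719)
continuing one RK4 step at a time; state shown every 20 steps (Δt=0.2):
t=0.200: state=(1.095, 3.676)
t=0.400: state=(0.845, 3.467)
t=0.600: state=(0.674, 3.157)
t=0.800: state=(0.559, 2.808)
t=1.000: state=(0.484, 2.459)
t=1.200: state=(0.437, 2.132)
t=1.400: state=(0.410, 1.837)
t=1.600: state=(0.397, 1.578)
t=1.800: state=(0.396, 1.353)
t=2.000: state=(0.405, 1.162)
t=2.200: state=(0.424, 1.000)
t=2.400: state=(0.451, 0.863)
t=2.600: state=(0.487, 0.750)
t=2.800: state=(0.533, 0.655)
t=3.000: state=(0.589, 0.578)
t=3.200: state=(0.657, 0.515)
t=3.400: state=(0.738, 0.464)
t=3.600: state=(0.832, 0.425)
t=3.800: state=(0.944, 0.396)
t=4.000: state=(1.073, 0.376)
t=4.200: state=(1.222, 0.366)
t=4.400: state=(1.392, 0.365)
t=4.550: state=(1.535, 0.372)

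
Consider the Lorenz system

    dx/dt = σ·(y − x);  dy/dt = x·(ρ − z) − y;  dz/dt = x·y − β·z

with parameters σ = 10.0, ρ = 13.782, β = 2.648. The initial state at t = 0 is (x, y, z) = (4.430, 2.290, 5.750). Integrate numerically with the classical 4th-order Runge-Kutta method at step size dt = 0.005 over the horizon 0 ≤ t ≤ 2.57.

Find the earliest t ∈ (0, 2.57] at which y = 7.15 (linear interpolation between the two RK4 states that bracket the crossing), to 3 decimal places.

t=0.000: state=(4.430, 2.290, 5.750)
step 1 (dt=0.005): k1=(-21.400, 33.292, -5.081), k2=(-20.033, 32.834, -4.806), k3=(-20.078, 32.860, -4.805), k4=(-18.753, 32.425, -4.536); state += dt/6·(k1+2k2+2k3+k4)
t=0.005: state=(4.330, 2.454, 5.726)
t=0.010: state=(4.242, 2.614, 5.705)
t=0.015: state=(4.167, 2.771, 5.686)
continuing one RK4 step at a time; state shown every 20 steps (Δt=0.1):
t=0.100: state=(4.167, 5.191, 5.771)
t=0.165: state=(5.154, 7.091, 6.569)
next step: t=0.170: state=(5.252, 7.241, 6.668) — y has crossed 7.15
linear interpolation between t=0.165 (7.09084) and t=0.170 (7.24138) → t≈0.167

t = 0.167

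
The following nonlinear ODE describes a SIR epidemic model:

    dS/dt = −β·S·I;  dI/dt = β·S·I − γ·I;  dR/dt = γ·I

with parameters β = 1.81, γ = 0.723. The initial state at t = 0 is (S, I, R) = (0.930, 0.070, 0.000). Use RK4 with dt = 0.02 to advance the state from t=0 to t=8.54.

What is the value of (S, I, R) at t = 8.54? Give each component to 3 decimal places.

t=0.000: state=(0.930, 0.070, 0.000)
step 1 (dt=0.02): k1=(-0.118, 0.067, 0.051), k2=(-0.119, 0.068, 0.051), k3=(-0.119, 0.068, 0.051), k4=(-0.120, 0.068, 0.052); state += dt/6·(k1+2k2+2k3+k4)
t=0.020: state=(0.928, 0.071, 0.001)
t=0.040: state=(0.925, 0.073, 0.002)
t=0.060: state=(0.923, 0.074, 0.003)
continuing one RK4 step at a time; state shown every 25 steps (Δt=0.5):
t=0.500: state=(0.858, 0.110, 0.032)
t=1.000: state=(0.760, 0.159, 0.081)
t=1.500: state=(0.643, 0.210, 0.147)
t=2.000: state=(0.522, 0.247, 0.231)
t=2.500: state=(0.414, 0.263, 0.323)
t=3.000: state=(0.327, 0.255, 0.418)
t=3.500: state=(0.262, 0.232, 0.506)
t=4.000: state=(0.215, 0.200, 0.584)
t=4.500: state=(0.182, 0.167, 0.651)
t=5.000: state=(0.159, 0.136, 0.705)
t=5.500: state=(0.143, 0.108, 0.749)
t=6.000: state=(0.131, 0.085, 0.784)
t=6.500: state=(0.122, 0.067, 0.811)
t=7.000: state=(0.116, 0.052, 0.833)
t=7.500: state=(0.111, 0.040, 0.849)
t=8.000: state=(0.108, 0.031, 0.862)
t=8.500: state=(0.105, 0.024, 0.872)
t=8.540: state=(0.105, 0.023, 0.872)

(S, I, R) = (0.105, 0.023, 0.872)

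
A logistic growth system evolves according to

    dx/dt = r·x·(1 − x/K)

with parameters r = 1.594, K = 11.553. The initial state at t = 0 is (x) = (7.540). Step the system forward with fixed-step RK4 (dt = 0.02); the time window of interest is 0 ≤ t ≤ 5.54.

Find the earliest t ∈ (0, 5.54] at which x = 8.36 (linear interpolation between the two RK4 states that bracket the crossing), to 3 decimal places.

t = 0.208

t=0.000: state=(7.540)
step 1 (dt=0.02): k1=(4.175), k2=(4.154), k3=(4.154), k4=(4.133); state += dt/6·(k1+2k2+2k3+k4)
t=0.020: state=(7.623)
t=0.040: state=(7.705)
t=0.060: state=(7.787)
continuing one RK4 step at a time; state shown every 10 steps (Δt=0.2):
t=0.200: state=(8.330)
next step: t=0.220: state=(8.403) — x has crossed 8.36
linear interpolation between t=0.200 (8.32984) and t=0.220 (8.40340) → t≈0.208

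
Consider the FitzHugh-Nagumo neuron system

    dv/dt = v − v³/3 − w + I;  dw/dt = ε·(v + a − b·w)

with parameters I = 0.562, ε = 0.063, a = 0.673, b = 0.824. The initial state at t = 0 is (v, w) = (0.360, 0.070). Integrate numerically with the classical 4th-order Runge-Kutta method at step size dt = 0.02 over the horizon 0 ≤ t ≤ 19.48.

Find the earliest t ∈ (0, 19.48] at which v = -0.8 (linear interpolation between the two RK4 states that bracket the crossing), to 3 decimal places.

t=0.000: state=(0.360, 0.070)
step 1 (dt=0.02): k1=(0.836, 0.061), k2=(0.843, 0.062), k3=(0.843, 0.062), k4=(0.850, 0.062); state += dt/6·(k1+2k2+2k3+k4)
t=0.020: state=(0.377, 0.071)
t=0.040: state=(0.394, 0.072)
t=0.060: state=(0.411, 0.074)
continuing one RK4 step at a time; state shown every 50 steps (Δt=1):
t=1.000: state=(1.380, 0.161)
t=2.000: state=(1.813, 0.296)
t=3.000: state=(1.812, 0.435)
t=4.000: state=(1.759, 0.564)
t=5.000: state=(1.701, 0.683)
t=6.000: state=(1.640, 0.792)
t=7.000: state=(1.579, 0.892)
t=8.000: state=(1.515, 0.983)
t=9.000: state=(1.448, 1.066)
t=10.000: state=(1.378, 1.140)
t=11.000: state=(1.303, 1.206)
t=12.000: state=(1.221, 1.264)
t=13.000: state=(1.127, 1.313)
t=14.000: state=(1.015, 1.354)
t=15.000: state=(0.869, 1.385)
t=16.000: state=(0.649, 1.403)
t=17.000: state=(0.234, 1.402)
t=18.000: state=(-0.762, 1.360)
t=18.020: state=(-0.790, 1.359)
next step: t=18.040: state=(-0.819, 1.357) — v has crossed -0.8
linear interpolation between t=18.020 (-0.79030) and t=18.040 (-0.81883) → t≈18.027

t = 18.027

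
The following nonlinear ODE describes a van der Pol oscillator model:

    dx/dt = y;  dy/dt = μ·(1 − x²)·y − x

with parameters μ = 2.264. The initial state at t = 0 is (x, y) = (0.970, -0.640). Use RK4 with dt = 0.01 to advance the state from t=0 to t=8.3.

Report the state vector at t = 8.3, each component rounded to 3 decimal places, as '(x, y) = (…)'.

t=0.000: state=(0.970, -0.640)
step 1 (dt=0.01): k1=(-0.640, -1.056), k2=(-0.645, -1.062), k3=(-0.645, -1.062), k4=(-0.651, -1.069); state += dt/6·(k1+2k2+2k3+k4)
t=0.010: state=(0.964, -0.651)
t=0.020: state=(0.957, -0.661)
t=0.030: state=(0.950, -0.672)
continuing one RK4 step at a time; state shown every 50 steps (Δt=0.5):
t=0.500: state=(0.466, -1.545)
t=1.000: state=(-0.905, -3.960)
t=1.500: state=(-1.986, -0.242)
t=2.000: state=(-1.914, 0.287)
t=2.500: state=(-1.754, 0.348)
t=3.000: state=(-1.563, 0.421)
t=3.500: state=(-1.323, 0.554)
t=4.000: state=(-0.979, 0.876)
t=4.500: state=(-0.321, 2.030)
t=5.000: state=(1.346, 3.731)
t=5.500: state=(2.021, -0.053)
t=6.000: state=(1.906, -0.299)
t=6.500: state=(1.743, -0.352)
t=7.000: state=(1.550, -0.427)
t=7.500: state=(1.306, -0.567)
t=8.000: state=(0.952, -0.910)
t=8.300: state=(0.610, -1.442)

(x, y) = (0.610, -1.442)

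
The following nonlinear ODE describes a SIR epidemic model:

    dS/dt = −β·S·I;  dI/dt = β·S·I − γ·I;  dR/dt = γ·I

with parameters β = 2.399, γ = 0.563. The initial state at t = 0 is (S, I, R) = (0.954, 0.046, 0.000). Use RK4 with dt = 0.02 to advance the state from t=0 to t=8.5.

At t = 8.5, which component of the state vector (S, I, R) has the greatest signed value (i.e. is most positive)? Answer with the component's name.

largest component: R

t=0.000: state=(0.954, 0.046, 0.000)
step 1 (dt=0.02): k1=(-0.105, 0.079, 0.026), k2=(-0.107, 0.081, 0.026), k3=(-0.107, 0.081, 0.026), k4=(-0.109, 0.082, 0.027); state += dt/6·(k1+2k2+2k3+k4)
t=0.020: state=(0.952, 0.048, 0.001)
t=0.040: state=(0.950, 0.049, 0.001)
t=0.060: state=(0.947, 0.051, 0.002)
continuing one RK4 step at a time; state shown every 25 steps (Δt=0.5):
t=0.500: state=(0.875, 0.105, 0.020)
t=1.000: state=(0.729, 0.208, 0.063)
t=1.500: state=(0.526, 0.334, 0.140)
t=2.000: state=(0.332, 0.420, 0.247)
t=2.500: state=(0.198, 0.433, 0.369)
t=3.000: state=(0.120, 0.394, 0.486)
t=3.500: state=(0.078, 0.334, 0.589)
t=4.000: state=(0.054, 0.272, 0.674)
t=4.500: state=(0.040, 0.217, 0.743)
t=5.000: state=(0.032, 0.171, 0.797)
t=5.500: state=(0.027, 0.134, 0.840)
t=6.000: state=(0.023, 0.104, 0.873)
t=6.500: state=(0.021, 0.080, 0.899)
t=7.000: state=(0.019, 0.062, 0.919)
t=7.500: state=(0.018, 0.048, 0.934)
t=8.000: state=(0.017, 0.037, 0.946)
t=8.500: state=(0.016, 0.028, 0.955)
compare at T: S=0.016, I=0.028, R=0.955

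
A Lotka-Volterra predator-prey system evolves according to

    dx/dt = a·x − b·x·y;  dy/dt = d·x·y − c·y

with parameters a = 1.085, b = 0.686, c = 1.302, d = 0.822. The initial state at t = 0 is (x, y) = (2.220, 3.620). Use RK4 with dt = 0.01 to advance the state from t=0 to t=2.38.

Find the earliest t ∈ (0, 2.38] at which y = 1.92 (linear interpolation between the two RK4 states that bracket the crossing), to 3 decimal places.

t = 1.362

t=0.000: state=(2.220, 3.620)
step 1 (dt=0.01): k1=(-3.104, 1.893), k2=(-3.097, 1.851), k3=(-3.097, 1.851), k4=(-3.089, 1.810); state += dt/6·(k1+2k2+2k3+k4)
t=0.010: state=(2.189, 3.639)
t=0.020: state=(2.158, 3.656)
t=0.030: state=(2.128, 3.673)
continuing one RK4 step at a time; state shown every 10 steps (Δt=0.1):
t=0.100: state=(1.920, 3.767)
t=0.200: state=(1.648, 3.828)
t=0.300: state=(1.413, 3.811)
t=0.400: state=(1.216, 3.726)
t=0.500: state=(1.054, 3.590)
t=0.600: state=(0.924, 3.418)
t=0.700: state=(0.820, 3.223)
t=0.800: state=(0.738, 3.016)
t=0.900: state=(0.673, 2.806)
t=1.000: state=(0.623, 2.598)
t=1.100: state=(0.586, 2.397)
t=1.200: state=(0.557, 2.205)
t=1.300: state=(0.537, 2.025)
t=1.360: state=(0.529, 1.923)
next step: t=1.370: state=(0.528, 1.906) — y has crossed 1.92
linear interpolation between t=1.360 (1.92285) and t=1.370 (1.90624) → t≈1.362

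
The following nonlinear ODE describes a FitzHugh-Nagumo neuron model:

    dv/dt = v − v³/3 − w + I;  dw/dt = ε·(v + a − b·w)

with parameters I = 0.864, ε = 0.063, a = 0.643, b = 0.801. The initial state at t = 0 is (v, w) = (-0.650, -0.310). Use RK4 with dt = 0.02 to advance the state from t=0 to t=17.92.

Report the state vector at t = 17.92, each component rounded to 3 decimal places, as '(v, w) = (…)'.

t=0.000: state=(-0.650, -0.310)
step 1 (dt=0.02): k1=(0.616, 0.015), k2=(0.619, 0.016), k3=(0.619, 0.016), k4=(0.622, 0.016); state += dt/6·(k1+2k2+2k3+k4)
t=0.020: state=(-0.638, -0.310)
t=0.040: state=(-0.625, -0.309)
t=0.060: state=(-0.612, -0.309)
continuing one RK4 step at a time; state shown every 50 steps (Δt=1):
t=1.000: state=(0.279, -0.270)
t=2.000: state=(1.794, -0.151)
t=3.000: state=(2.059, 0.019)
t=4.000: state=(2.021, 0.183)
t=5.000: state=(1.970, 0.336)
t=6.000: state=(1.919, 0.478)
t=7.000: state=(1.868, 0.611)
t=8.000: state=(1.817, 0.733)
t=9.000: state=(1.765, 0.847)
t=10.000: state=(1.714, 0.951)
t=11.000: state=(1.662, 1.048)
t=12.000: state=(1.610, 1.136)
t=13.000: state=(1.557, 1.217)
t=14.000: state=(1.502, 1.291)
t=15.000: state=(1.447, 1.357)
t=16.000: state=(1.390, 1.417)
t=17.000: state=(1.330, 1.470)
t=17.920: state=(1.273, 1.514)

(v, w) = (1.273, 1.514)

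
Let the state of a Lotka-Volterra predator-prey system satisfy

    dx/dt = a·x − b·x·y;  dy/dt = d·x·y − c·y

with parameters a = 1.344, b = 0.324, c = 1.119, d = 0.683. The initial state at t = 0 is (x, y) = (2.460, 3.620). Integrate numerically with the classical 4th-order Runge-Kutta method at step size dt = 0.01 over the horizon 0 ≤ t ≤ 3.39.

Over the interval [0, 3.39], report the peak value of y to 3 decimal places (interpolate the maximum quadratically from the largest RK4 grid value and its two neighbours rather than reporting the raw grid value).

max y = 6.140

t=0.000: state=(2.460, 3.620)
step 1 (dt=0.01): k1=(0.421, 2.031), k2=(0.413, 2.042), k3=(0.413, 2.042), k4=(0.405, 2.053); state += dt/6·(k1+2k2+2k3+k4)
t=0.010: state=(2.464, 3.640)
t=0.020: state=(2.468, 3.661)
t=0.030: state=(2.472, 3.682)
continuing one RK4 step at a time; state shown every 20 steps (Δt=0.2):
t=0.200: state=(2.510, 4.067)
t=0.400: state=(2.483, 4.577)
t=0.600: state=(2.373, 5.103)
t=0.800: state=(2.196, 5.578)
t=1.000: state=(1.977, 5.932)
t=1.200: state=(1.749, 6.116)
t=1.400: state=(1.538, 6.119)
t=1.600: state=(1.360, 5.960)
t=1.800: state=(1.219, 5.680)
t=2.000: state=(1.117, 5.325)
t=2.200: state=(1.048, 4.933)
t=2.400: state=(1.009, 4.537)
t=2.600: state=(0.996, 4.159)
t=2.800: state=(1.007, 3.811)
t=3.000: state=(1.039, 3.503)
t=3.200: state=(1.093, 3.239)
t=3.390: state=(1.164, 3.031)
largest grid value and its neighbours: y(1.290)=6.13939, y(1.300)=6.13969, y(1.310)=6.13955
parabola through these three points peaks at t≈1.302 with y≈6.13970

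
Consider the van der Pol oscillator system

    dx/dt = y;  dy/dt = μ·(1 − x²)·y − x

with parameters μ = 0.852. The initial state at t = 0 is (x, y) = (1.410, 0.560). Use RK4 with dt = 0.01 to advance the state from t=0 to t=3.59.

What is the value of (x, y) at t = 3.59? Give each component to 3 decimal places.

t=0.000: state=(1.410, 0.560)
step 1 (dt=0.01): k1=(0.560, -1.881), k2=(0.551, -1.880), k3=(0.551, -1.880), k4=(0.541, -1.878); state += dt/6·(k1+2k2+2k3+k4)
t=0.010: state=(1.416, 0.541)
t=0.020: state=(1.421, 0.522)
t=0.030: state=(1.426, 0.504)
continuing one RK4 step at a time; state shown every 20 steps (Δt=0.2):
t=0.200: state=(1.485, 0.199)
t=0.400: state=(1.493, -0.108)
t=0.600: state=(1.446, -0.356)
t=0.800: state=(1.354, -0.561)
t=1.000: state=(1.223, -0.746)
t=1.200: state=(1.055, -0.932)
t=1.400: state=(0.849, -1.138)
t=1.600: state=(0.597, -1.385)
t=1.800: state=(0.291, -1.682)
t=2.000: state=(-0.078, -2.012)
t=2.200: state=(-0.510, -2.285)
t=2.400: state=(-0.975, -2.307)
t=2.600: state=(-1.404, -1.910)
t=2.800: state=(-1.718, -1.209)
t=3.000: state=(-1.889, -0.518)
t=3.200: state=(-1.939, -0.020)
t=3.400: state=(-1.909, 0.297)
t=3.590: state=(-1.833, 0.491)

(x, y) = (-1.833, 0.491)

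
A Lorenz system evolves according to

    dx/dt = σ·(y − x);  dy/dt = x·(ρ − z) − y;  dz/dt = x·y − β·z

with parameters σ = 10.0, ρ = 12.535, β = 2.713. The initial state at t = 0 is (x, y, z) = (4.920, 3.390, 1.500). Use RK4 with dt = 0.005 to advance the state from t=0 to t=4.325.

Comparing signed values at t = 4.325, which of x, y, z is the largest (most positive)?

t=0.000: state=(4.920, 3.390, 1.500)
step 1 (dt=0.005): k1=(-15.300, 50.902, 12.609), k2=(-13.645, 50.199, 13.015), k3=(-13.704, 50.241, 13.019), k4=(-12.103, 49.579, 13.419); state += dt/6·(k1+2k2+2k3+k4)
t=0.005: state=(4.852, 3.641, 1.565)
t=0.010: state=(4.799, 3.886, 1.634)
t=0.015: state=(4.760, 4.126, 1.707)
continuing one RK4 step at a time; state shown every 40 steps (Δt=0.2):
t=0.200: state=(8.410, 11.287, 8.929)
t=0.400: state=(7.972, 4.417, 18.134)
t=0.600: state=(2.270, 0.918, 11.923)
t=0.800: state=(1.446, 1.640, 7.223)
t=1.000: state=(2.648, 3.710, 5.017)
t=1.200: state=(6.015, 8.246, 7.092)
t=1.400: state=(8.685, 7.989, 15.436)
t=1.600: state=(4.630, 2.658, 13.980)
t=1.800: state=(2.763, 2.702, 9.367)
t=2.000: state=(3.773, 4.793, 7.260)
t=2.200: state=(6.544, 8.019, 9.642)
t=2.400: state=(7.451, 6.528, 14.587)
t=2.600: state=(4.681, 3.527, 12.793)
t=2.800: state=(3.763, 3.934, 9.607)
t=3.000: state=(5.012, 5.995, 8.925)
t=3.200: state=(6.869, 7.392, 11.822)
t=3.400: state=(6.253, 5.304, 13.616)
t=3.600: state=(4.598, 4.142, 11.555)
t=3.800: state=(4.613, 5.029, 9.822)
t=4.000: state=(5.868, 6.548, 10.511)
t=4.200: state=(6.514, 6.339, 12.648)
t=4.325: state=(5.963, 5.345, 12.882)
compare at T: x=5.963, y=5.345, z=12.882

largest component: z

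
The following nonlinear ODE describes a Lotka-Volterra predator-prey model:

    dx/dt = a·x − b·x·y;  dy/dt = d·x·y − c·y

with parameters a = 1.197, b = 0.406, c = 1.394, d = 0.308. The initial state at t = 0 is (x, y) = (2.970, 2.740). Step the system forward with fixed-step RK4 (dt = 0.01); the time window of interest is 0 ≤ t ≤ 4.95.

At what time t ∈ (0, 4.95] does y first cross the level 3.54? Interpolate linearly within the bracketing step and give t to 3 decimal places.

t=0.000: state=(2.970, 2.740)
step 1 (dt=0.01): k1=(0.251, -1.313), k2=(0.259, -1.309), k3=(0.259, -1.309), k4=(0.267, -1.305); state += dt/6·(k1+2k2+2k3+k4)
t=0.010: state=(2.973, 2.727)
t=0.020: state=(2.975, 2.714)
t=0.030: state=(2.978, 2.701)
continuing one RK4 step at a time; state shown every 20 steps (Δt=0.2):
t=0.200: state=(3.052, 2.495)
t=0.400: state=(3.194, 2.288)
t=0.600: state=(3.394, 2.120)
t=0.800: state=(3.650, 1.992)
t=1.000: state=(3.959, 1.905)
t=1.200: state=(4.318, 1.860)
t=1.400: state=(4.719, 1.858)
t=1.600: state=(5.148, 1.906)
t=1.800: state=(5.582, 2.007)
t=2.000: state=(5.988, 2.169)
t=2.200: state=(6.323, 2.399)
t=2.400: state=(6.534, 2.700)
t=2.600: state=(6.572, 3.062)
t=2.800: state=(6.408, 3.460)
t=2.840: state=(6.351, 3.539)
next step: t=2.850: state=(6.336, 3.559) — y has crossed 3.54
linear interpolation between t=2.840 (3.53949) and t=2.850 (3.55937) → t≈2.840

t = 2.840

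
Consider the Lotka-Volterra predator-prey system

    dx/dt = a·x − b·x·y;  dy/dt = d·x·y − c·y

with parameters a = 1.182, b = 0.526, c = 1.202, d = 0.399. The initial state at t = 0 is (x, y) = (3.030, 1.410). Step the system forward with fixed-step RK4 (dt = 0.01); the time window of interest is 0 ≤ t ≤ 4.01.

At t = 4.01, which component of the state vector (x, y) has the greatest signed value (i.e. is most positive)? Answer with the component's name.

t=0.000: state=(3.030, 1.410)
step 1 (dt=0.01): k1=(1.334, 0.010), k2=(1.337, 0.014), k3=(1.337, 0.014), k4=(1.340, 0.017); state += dt/6·(k1+2k2+2k3+k4)
t=0.010: state=(3.043, 1.410)
t=0.020: state=(3.057, 1.410)
t=0.030: state=(3.070, 1.411)
continuing one RK4 step at a time; state shown every 20 steps (Δt=0.2):
t=0.200: state=(3.307, 1.427)
t=0.400: state=(3.596, 1.478)
t=0.600: state=(3.882, 1.567)
t=0.800: state=(4.143, 1.697)
t=1.000: state=(4.351, 1.874)
t=1.200: state=(4.475, 2.097)
t=1.400: state=(4.485, 2.359)
t=1.600: state=(4.367, 2.643)
t=1.800: state=(4.127, 2.919)
t=2.000: state=(3.797, 3.150)
t=2.200: state=(3.422, 3.305)
t=2.400: state=(3.050, 3.364)
t=2.600: state=(2.715, 3.328)
t=2.800: state=(2.436, 3.212)
t=3.000: state=(2.220, 3.040)
t=3.200: state=(2.064, 2.835)
t=3.400: state=(1.963, 2.617)
t=3.600: state=(1.910, 2.401)
t=3.800: state=(1.899, 2.197)
t=4.000: state=(1.928, 2.012)
t=4.010: state=(1.931, 2.004)
compare at T: x=1.931, y=2.004

largest component: y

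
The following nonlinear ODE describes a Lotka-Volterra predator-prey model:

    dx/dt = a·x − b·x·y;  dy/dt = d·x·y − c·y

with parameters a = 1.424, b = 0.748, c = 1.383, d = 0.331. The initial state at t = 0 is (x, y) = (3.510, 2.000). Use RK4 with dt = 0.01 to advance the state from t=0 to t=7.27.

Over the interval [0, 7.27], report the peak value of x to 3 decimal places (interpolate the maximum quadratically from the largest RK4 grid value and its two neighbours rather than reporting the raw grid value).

max x = 4.961

t=0.000: state=(3.510, 2.000)
step 1 (dt=0.01): k1=(-0.253, -0.442), k2=(-0.247, -0.443), k3=(-0.247, -0.443), k4=(-0.241, -0.443); state += dt/6·(k1+2k2+2k3+k4)
t=0.010: state=(3.508, 1.996)
t=0.020: state=(3.505, 1.991)
t=0.030: state=(3.503, 1.987)
continuing one RK4 step at a time; state shown every 25 steps (Δt=0.25):
t=0.250: state=(3.483, 1.889)
t=0.500: state=(3.527, 1.786)
t=0.750: state=(3.636, 1.699)
t=1.000: state=(3.802, 1.635)
t=1.250: state=(4.013, 1.599)
t=1.500: state=(4.253, 1.593)
t=1.750: state=(4.499, 1.619)
t=2.000: state=(4.721, 1.678)
t=2.250: state=(4.885, 1.768)
t=2.500: state=(4.959, 1.882)
t=2.750: state=(4.922, 2.006)
t=3.000: state=(4.775, 2.122)
t=3.250: state=(4.544, 2.209)
t=3.500: state=(4.271, 2.252)
t=3.750: state=(4.002, 2.244)
t=4.000: state=(3.772, 2.190)
t=4.250: state=(3.604, 2.102)
t=4.500: state=(3.507, 1.995)
t=4.750: state=(3.484, 1.885)
t=5.000: state=(3.531, 1.782)
t=5.250: state=(3.642, 1.696)
t=5.500: state=(3.811, 1.633)
t=5.750: state=(4.023, 1.598)
t=6.000: state=(4.264, 1.593)
t=6.250: state=(4.510, 1.621)
t=6.500: state=(4.730, 1.682)
t=6.750: state=(4.891, 1.773)
t=7.000: state=(4.960, 1.887)
t=7.250: state=(4.917, 2.012)
t=7.270: state=(4.909, 2.021)
largest grid value and its neighbours: x(7.020)=4.96058, x(7.030)=4.96072, x(7.040)=4.96069
parabola through these three points peaks at t≈7.033 with x≈4.96073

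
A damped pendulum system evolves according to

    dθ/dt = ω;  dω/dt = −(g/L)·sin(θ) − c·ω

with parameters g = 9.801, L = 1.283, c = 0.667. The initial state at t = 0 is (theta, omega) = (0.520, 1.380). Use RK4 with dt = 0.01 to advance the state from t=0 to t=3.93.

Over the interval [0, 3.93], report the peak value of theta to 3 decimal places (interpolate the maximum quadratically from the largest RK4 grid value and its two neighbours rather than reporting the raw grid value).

max theta = 0.710

t=0.000: state=(0.520, 1.380)
step 1 (dt=0.01): k1=(1.380, -4.716), k2=(1.356, -4.746), k3=(1.356, -4.745), k4=(1.333, -4.774); state += dt/6·(k1+2k2+2k3+k4)
t=0.010: state=(0.534, 1.333)
t=0.020: state=(0.547, 1.285)
t=0.030: state=(0.559, 1.236)
continuing one RK4 step at a time; state shown every 20 steps (Δt=0.2):
t=0.200: state=(0.696, 0.369)
t=0.400: state=(0.671, -0.597)
t=0.600: state=(0.475, -1.308)
t=0.800: state=(0.176, -1.602)
t=1.000: state=(-0.134, -1.422)
t=1.200: state=(-0.368, -0.873)
t=1.400: state=(-0.473, -0.163)
t=1.600: state=(-0.437, 0.499)
t=1.800: state=(-0.287, 0.951)
t=2.000: state=(-0.078, 1.091)
t=2.200: state=(0.128, 0.912)
t=2.400: state=(0.272, 0.503)
t=2.600: state=(0.323, 0.009)
t=2.800: state=(0.279, -0.426)
t=3.000: state=(0.164, -0.691)
t=3.200: state=(0.018, -0.733)
t=3.400: state=(-0.115, -0.566)
t=3.600: state=(-0.200, -0.263)
t=3.800: state=(-0.218, 0.075)
t=3.930: state=(-0.196, 0.265)
largest grid value and its neighbours: theta(0.260)=0.70932, theta(0.270)=0.70971, theta(0.280)=0.70960
parabola through these three points peaks at t≈0.273 with theta≈0.70973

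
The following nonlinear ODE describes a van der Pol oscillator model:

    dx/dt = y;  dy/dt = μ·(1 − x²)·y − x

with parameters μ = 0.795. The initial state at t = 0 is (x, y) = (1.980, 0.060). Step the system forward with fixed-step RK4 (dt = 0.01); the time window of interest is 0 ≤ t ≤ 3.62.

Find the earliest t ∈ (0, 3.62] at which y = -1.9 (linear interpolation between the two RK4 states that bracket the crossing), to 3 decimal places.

t=0.000: state=(1.980, 0.060)
step 1 (dt=0.01): k1=(0.060, -2.119), k2=(0.049, -2.095), k3=(0.050, -2.095), k4=(0.039, -2.071); state += dt/6·(k1+2k2+2k3+k4)
t=0.010: state=(1.980, 0.039)
t=0.020: state=(1.981, 0.019)
t=0.030: state=(1.981, -0.001)
continuing one RK4 step at a time; state shown every 20 steps (Δt=0.2):
t=0.200: state=(1.955, -0.279)
t=0.400: state=(1.877, -0.495)
t=0.600: state=(1.762, -0.648)
t=0.800: state=(1.619, -0.776)
t=1.000: state=(1.451, -0.902)
t=1.200: state=(1.257, -1.044)
t=1.400: state=(1.032, -1.217)
t=1.600: state=(0.767, -1.437)
t=1.800: state=(0.453, -1.715)
t=1.910: state=(0.255, -1.891)
next step: t=1.920: state=(0.236, -1.908) — y has crossed -1.9
linear interpolation between t=1.910 (-1.89123) and t=1.920 (-1.90788) → t≈1.915

t = 1.915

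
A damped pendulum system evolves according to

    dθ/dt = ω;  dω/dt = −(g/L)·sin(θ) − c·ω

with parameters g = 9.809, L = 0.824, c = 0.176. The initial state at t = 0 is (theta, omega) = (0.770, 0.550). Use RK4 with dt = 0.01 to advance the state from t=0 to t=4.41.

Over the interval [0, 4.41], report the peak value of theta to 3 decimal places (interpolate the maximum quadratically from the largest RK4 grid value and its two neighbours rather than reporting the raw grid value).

t=0.000: state=(0.770, 0.550)
step 1 (dt=0.01): k1=(0.550, -8.384), k2=(0.508, -8.400), k3=(0.508, -8.398), k4=(0.466, -8.412); state += dt/6·(k1+2k2+2k3+k4)
t=0.010: state=(0.775, 0.466)
t=0.020: state=(0.779, 0.382)
t=0.030: state=(0.783, 0.297)
continuing one RK4 step at a time; state shown every 20 steps (Δt=0.2):
t=0.200: state=(0.713, -1.095)
t=0.400: state=(0.362, -2.287)
t=0.600: state=(-0.134, -2.475)
t=0.800: state=(-0.554, -1.571)
t=1.000: state=(-0.723, -0.077)
t=1.200: state=(-0.586, 1.393)
t=1.400: state=(-0.205, 2.270)
t=1.600: state=(0.253, 2.128)
t=1.800: state=(0.584, 1.069)
t=2.000: state=(0.655, -0.372)
t=2.200: state=(0.448, -1.622)
t=2.400: state=(0.054, -2.161)
t=2.600: state=(-0.350, -1.724)
t=2.800: state=(-0.587, -0.568)
t=3.000: state=(-0.565, 0.769)
t=3.200: state=(-0.303, 1.757)
t=3.400: state=(0.084, 1.955)
t=3.600: state=(0.420, 1.279)
t=3.800: state=(0.561, 0.092)
t=4.000: state=(0.457, -1.091)
t=4.200: state=(0.158, -1.782)
t=4.400: state=(-0.201, -1.664)
t=4.410: state=(-0.217, -1.636)
largest grid value and its neighbours: theta(0.060)=0.78783, theta(0.070)=0.78785, theta(0.080)=0.78702
parabola through these three points peaks at t≈0.065 with theta≈0.78795

max theta = 0.788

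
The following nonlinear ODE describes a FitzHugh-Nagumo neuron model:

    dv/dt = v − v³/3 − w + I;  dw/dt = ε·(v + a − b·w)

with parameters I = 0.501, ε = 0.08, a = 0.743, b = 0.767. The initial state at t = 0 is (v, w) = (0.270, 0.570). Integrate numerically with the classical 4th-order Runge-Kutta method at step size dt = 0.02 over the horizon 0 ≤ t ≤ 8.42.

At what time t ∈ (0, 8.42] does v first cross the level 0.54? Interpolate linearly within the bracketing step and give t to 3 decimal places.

t = 0.984

t=0.000: state=(0.270, 0.570)
step 1 (dt=0.02): k1=(0.194, 0.046), k2=(0.196, 0.046), k3=(0.196, 0.046), k4=(0.197, 0.046); state += dt/6·(k1+2k2+2k3+k4)
t=0.020: state=(0.274, 0.571)
t=0.040: state=(0.278, 0.572)
t=0.060: state=(0.282, 0.573)
continuing one RK4 step at a time; state shown every 25 steps (Δt=0.5):
t=0.500: state=(0.386, 0.595)
t=0.980: state=(0.539, 0.623)
next step: t=1.000: state=(0.546, 0.624) — v has crossed 0.54
linear interpolation between t=0.980 (0.53853) and t=1.000 (0.54586) → t≈0.984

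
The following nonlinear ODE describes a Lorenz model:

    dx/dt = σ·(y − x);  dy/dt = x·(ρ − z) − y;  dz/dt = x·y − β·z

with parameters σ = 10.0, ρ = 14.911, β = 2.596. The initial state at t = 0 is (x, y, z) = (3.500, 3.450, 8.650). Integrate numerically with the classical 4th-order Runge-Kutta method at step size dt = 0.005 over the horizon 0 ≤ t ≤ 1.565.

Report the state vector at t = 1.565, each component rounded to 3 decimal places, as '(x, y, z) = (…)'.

(x, y, z) = (4.531, 3.514, 14.430)

t=0.000: state=(3.500, 3.450, 8.650)
step 1 (dt=0.005): k1=(-0.500, 18.463, -10.380), k2=(-0.026, 18.500, -10.156), k3=(-0.037, 18.506, -10.153), k4=(0.427, 18.547, -9.925); state += dt/6·(k1+2k2+2k3+k4)
t=0.005: state=(3.500, 3.543, 8.599)
t=0.010: state=(3.504, 3.636, 8.551)
t=0.015: state=(3.513, 3.729, 8.505)
continuing one RK4 step at a time; state shown every 20 steps (Δt=0.1):
t=0.100: state=(4.191, 5.478, 8.160)
t=0.200: state=(5.904, 7.957, 9.310)
t=0.300: state=(7.978, 9.806, 12.806)
t=0.400: state=(8.910, 8.685, 17.118)
t=0.500: state=(7.543, 5.328, 18.364)
t=0.600: state=(5.249, 3.191, 16.454)
t=0.700: state=(3.731, 2.777, 13.800)
t=0.800: state=(3.272, 3.257, 11.538)
t=0.900: state=(3.621, 4.311, 10.027)
t=1.000: state=(4.625, 5.929, 9.589)
t=1.100: state=(6.162, 7.857, 10.715)
t=1.200: state=(7.733, 8.974, 13.582)
t=1.300: state=(8.230, 7.857, 16.624)
t=1.400: state=(7.092, 5.406, 17.334)
t=1.500: state=(5.371, 3.826, 15.820)
t=1.565: state=(4.531, 3.514, 14.430)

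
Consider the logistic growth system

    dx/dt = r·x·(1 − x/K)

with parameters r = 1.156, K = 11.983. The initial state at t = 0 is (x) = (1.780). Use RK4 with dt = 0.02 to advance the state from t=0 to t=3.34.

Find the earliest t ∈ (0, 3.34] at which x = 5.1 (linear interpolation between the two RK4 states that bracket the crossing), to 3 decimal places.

t=0.000: state=(1.780)
step 1 (dt=0.02): k1=(1.752), k2=(1.766), k3=(1.766), k4=(1.781); state += dt/6·(k1+2k2+2k3+k4)
t=0.020: state=(1.815)
t=0.040: state=(1.851)
t=0.060: state=(1.888)
continuing one RK4 step at a time; state shown every 10 steps (Δt=0.2):
t=0.200: state=(2.160)
t=0.400: state=(2.599)
t=0.600: state=(3.101)
t=0.800: state=(3.661)
t=1.000: state=(4.273)
t=1.200: state=(4.928)
t=1.240: state=(5.062)
next step: t=1.260: state=(5.130) — x has crossed 5.1
linear interpolation between t=1.240 (5.06250) and t=1.260 (5.13021) → t≈1.251

t = 1.251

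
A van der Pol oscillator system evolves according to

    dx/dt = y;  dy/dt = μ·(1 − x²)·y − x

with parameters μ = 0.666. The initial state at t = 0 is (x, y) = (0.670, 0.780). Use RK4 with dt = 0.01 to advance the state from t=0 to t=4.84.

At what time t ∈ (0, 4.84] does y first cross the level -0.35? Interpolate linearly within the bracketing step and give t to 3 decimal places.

t=0.000: state=(0.670, 0.780)
step 1 (dt=0.01): k1=(0.780, -0.384), k2=(0.778, -0.391), k3=(0.778, -0.391), k4=(0.776, -0.398); state += dt/6·(k1+2k2+2k3+k4)
t=0.010: state=(0.678, 0.776)
t=0.020: state=(0.686, 0.772)
t=0.030: state=(0.693, 0.768)
continuing one RK4 step at a time; state shown every 20 steps (Δt=0.2):
t=0.200: state=(0.816, 0.674)
t=0.400: state=(0.936, 0.517)
t=0.600: state=(1.021, 0.323)
t=0.800: state=(1.064, 0.111)
t=1.000: state=(1.065, -0.102)
t=1.200: state=(1.024, -0.309)
t=1.240: state=(1.011, -0.350)
next step: t=1.250: state=(1.007, -0.360) — y has crossed -0.35
linear interpolation between t=1.240 (-0.34987) and t=1.250 (-0.35992) → t≈1.240

t = 1.240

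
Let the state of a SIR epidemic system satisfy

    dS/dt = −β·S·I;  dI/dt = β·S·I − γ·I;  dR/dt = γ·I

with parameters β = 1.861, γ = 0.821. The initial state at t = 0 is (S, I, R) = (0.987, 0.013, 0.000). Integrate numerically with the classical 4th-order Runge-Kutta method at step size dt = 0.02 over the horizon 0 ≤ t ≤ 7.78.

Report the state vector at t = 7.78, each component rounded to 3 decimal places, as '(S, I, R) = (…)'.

t=0.000: state=(0.987, 0.013, 0.000)
step 1 (dt=0.02): k1=(-0.024, 0.013, 0.011), k2=(-0.024, 0.013, 0.011), k3=(-0.024, 0.013, 0.011), k4=(-0.024, 0.013, 0.011); state += dt/6·(k1+2k2+2k3+k4)
t=0.020: state=(0.987, 0.013, 0.000)
t=0.040: state=(0.986, 0.014, 0.000)
t=0.060: state=(0.986, 0.014, 0.001)
continuing one RK4 step at a time; state shown every 25 steps (Δt=0.5):
t=0.500: state=(0.972, 0.021, 0.007)
t=1.000: state=(0.947, 0.035, 0.018)
t=1.500: state=(0.909, 0.055, 0.036)
t=2.000: state=(0.853, 0.083, 0.064)
t=2.500: state=(0.778, 0.117, 0.105)
t=3.000: state=(0.685, 0.154, 0.161)
t=3.500: state=(0.585, 0.184, 0.231)
t=4.000: state=(0.489, 0.201, 0.310)
t=4.500: state=(0.405, 0.202, 0.393)
t=5.000: state=(0.337, 0.189, 0.474)
t=5.500: state=(0.285, 0.167, 0.547)
t=6.000: state=(0.247, 0.142, 0.611)
t=6.500: state=(0.219, 0.117, 0.664)
t=7.000: state=(0.199, 0.094, 0.707)
t=7.500: state=(0.184, 0.075, 0.742)
t=7.780: state=(0.177, 0.065, 0.758)

(S, I, R) = (0.177, 0.065, 0.758)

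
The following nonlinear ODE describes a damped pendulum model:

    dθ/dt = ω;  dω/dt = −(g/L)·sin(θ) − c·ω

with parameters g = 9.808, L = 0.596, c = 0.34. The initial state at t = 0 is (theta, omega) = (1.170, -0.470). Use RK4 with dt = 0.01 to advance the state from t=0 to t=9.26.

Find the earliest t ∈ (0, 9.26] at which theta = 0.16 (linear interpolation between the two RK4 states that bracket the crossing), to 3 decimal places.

t=0.000: state=(1.170, -0.470)
step 1 (dt=0.01): k1=(-0.470, -14.992), k2=(-0.545, -14.952), k3=(-0.545, -14.949), k4=(-0.619, -14.906); state += dt/6·(k1+2k2+2k3+k4)
t=0.010: state=(1.165, -0.620)
t=0.020: state=(1.158, -0.768)
t=0.030: state=(1.149, -0.916)
t=0.360: state=(0.189, -4.192)
next step: t=0.370: state=(0.147, -4.206) — theta has crossed 0.16
linear interpolation between t=0.360 (0.18857) and t=0.370 (0.14657) → t≈0.367

t = 0.367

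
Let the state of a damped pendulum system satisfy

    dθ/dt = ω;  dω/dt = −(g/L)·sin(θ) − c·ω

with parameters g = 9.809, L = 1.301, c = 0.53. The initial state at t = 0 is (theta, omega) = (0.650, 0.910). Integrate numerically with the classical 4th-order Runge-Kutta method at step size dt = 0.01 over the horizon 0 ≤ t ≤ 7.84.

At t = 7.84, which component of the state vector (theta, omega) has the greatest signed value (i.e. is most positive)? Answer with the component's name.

t=0.000: state=(0.650, 0.910)
step 1 (dt=0.01): k1=(0.910, -5.045), k2=(0.885, -5.059), k3=(0.885, -5.058), k4=(0.859, -5.071); state += dt/6·(k1+2k2+2k3+k4)
t=0.010: state=(0.659, 0.859)
t=0.020: state=(0.667, 0.809)
t=0.030: state=(0.675, 0.758)
continuing one RK4 step at a time; state shown every 50 steps (Δt=0.5):
t=0.500: state=(0.496, -1.342)
t=1.000: state=(-0.288, -1.299)
t=1.500: state=(-0.494, 0.510)
t=2.000: state=(0.025, 1.209)
t=2.500: state=(0.388, 0.069)
t=3.000: state=(0.128, -0.902)
t=3.500: state=(-0.250, -0.390)
t=4.000: state=(-0.190, 0.547)
t=4.500: state=(0.122, 0.501)
t=5.000: state=(0.190, -0.238)
t=5.500: state=(-0.025, -0.472)
t=6.000: state=(-0.155, 0.013)
t=6.500: state=(-0.036, 0.367)
t=7.000: state=(0.106, 0.121)
t=7.500: state=(0.066, -0.238)
t=7.840: state=(-0.023, -0.246)
compare at T: theta=-0.023, omega=-0.246

largest component: theta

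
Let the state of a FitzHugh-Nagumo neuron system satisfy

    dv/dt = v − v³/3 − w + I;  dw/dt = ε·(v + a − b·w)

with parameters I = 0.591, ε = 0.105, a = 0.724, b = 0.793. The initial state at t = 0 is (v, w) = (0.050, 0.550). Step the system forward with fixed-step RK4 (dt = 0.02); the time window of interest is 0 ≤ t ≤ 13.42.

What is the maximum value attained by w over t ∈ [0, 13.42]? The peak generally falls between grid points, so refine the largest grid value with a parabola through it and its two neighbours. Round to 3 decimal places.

max w = 1.508

t=0.000: state=(0.050, 0.550)
step 1 (dt=0.02): k1=(0.091, 0.035), k2=(0.092, 0.036), k3=(0.092, 0.036), k4=(0.092, 0.036); state += dt/6·(k1+2k2+2k3+k4)
t=0.020: state=(0.052, 0.551)
t=0.040: state=(0.054, 0.551)
t=0.060: state=(0.056, 0.552)
continuing one RK4 step at a time; state shown every 25 steps (Δt=0.5):
t=0.500: state=(0.103, 0.569)
t=1.000: state=(0.178, 0.590)
t=1.500: state=(0.285, 0.615)
t=2.000: state=(0.436, 0.645)
t=2.500: state=(0.640, 0.684)
t=3.000: state=(0.888, 0.732)
t=3.500: state=(1.133, 0.792)
t=4.000: state=(1.318, 0.860)
t=4.500: state=(1.419, 0.933)
t=5.000: state=(1.452, 1.006)
t=5.500: state=(1.443, 1.077)
t=6.000: state=(1.412, 1.144)
t=6.500: state=(1.367, 1.206)
t=7.000: state=(1.313, 1.263)
t=7.500: state=(1.253, 1.315)
t=8.000: state=(1.187, 1.361)
t=8.500: state=(1.112, 1.402)
t=9.000: state=(1.028, 1.437)
t=9.500: state=(0.931, 1.466)
t=10.000: state=(0.812, 1.488)
t=10.500: state=(0.662, 1.503)
t=11.000: state=(0.455, 1.508)
t=11.500: state=(0.148, 1.500)
t=12.000: state=(-0.337, 1.472)
t=12.500: state=(-1.037, 1.414)
t=13.000: state=(-1.659, 1.323)
t=13.420: state=(-1.889, 1.231)
largest grid value and its neighbours: w(10.940)=1.50793, w(10.960)=1.50794, w(10.980)=1.50794
parabola through these three points peaks at t≈10.966 with w≈1.50794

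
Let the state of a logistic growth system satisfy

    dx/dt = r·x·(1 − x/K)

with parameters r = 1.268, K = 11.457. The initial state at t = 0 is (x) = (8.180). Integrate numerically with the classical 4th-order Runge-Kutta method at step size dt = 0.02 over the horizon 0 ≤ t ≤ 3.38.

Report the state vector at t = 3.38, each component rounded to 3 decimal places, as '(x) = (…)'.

(x) = (11.394)

t=0.000: state=(8.180)
step 1 (dt=0.02): k1=(2.967), k2=(2.951), k3=(2.951), k4=(2.934); state += dt/6·(k1+2k2+2k3+k4)
t=0.020: state=(8.239)
t=0.040: state=(8.297)
t=0.060: state=(8.355)
continuing one RK4 step at a time; state shown every 10 steps (Δt=0.2):
t=0.200: state=(8.740)
t=0.400: state=(9.230)
t=0.600: state=(9.650)
t=0.800: state=(10.004)
t=1.000: state=(10.296)
t=1.200: state=(10.535)
t=1.400: state=(10.729)
t=1.600: state=(10.884)
t=1.800: state=(11.007)
t=2.000: state=(11.105)
t=2.200: state=(11.182)
t=2.400: state=(11.242)
t=2.600: state=(11.290)
t=2.800: state=(11.327)
t=3.000: state=(11.356)
t=3.200: state=(11.378)
t=3.380: state=(11.394)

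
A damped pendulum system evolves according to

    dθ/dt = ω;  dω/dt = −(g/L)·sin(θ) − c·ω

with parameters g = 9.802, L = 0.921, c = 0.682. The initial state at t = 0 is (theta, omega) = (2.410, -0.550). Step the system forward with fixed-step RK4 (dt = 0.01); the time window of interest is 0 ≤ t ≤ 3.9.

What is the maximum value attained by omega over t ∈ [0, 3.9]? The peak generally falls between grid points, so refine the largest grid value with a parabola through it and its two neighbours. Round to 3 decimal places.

max omega = 3.570

t=0.000: state=(2.410, -0.550)
step 1 (dt=0.01): k1=(-0.550, -6.735), k2=(-0.584, -6.734), k3=(-0.584, -6.735), k4=(-0.617, -6.735); state += dt/6·(k1+2k2+2k3+k4)
t=0.010: state=(2.404, -0.617)
t=0.020: state=(2.398, -0.685)
t=0.030: state=(2.390, -0.752)
continuing one RK4 step at a time; state shown every 20 steps (Δt=0.2):
t=0.200: state=(2.163, -1.951)
t=0.400: state=(1.615, -3.555)
t=0.600: state=(0.755, -4.898)
t=0.800: state=(-0.241, -4.732)
t=1.000: state=(-1.024, -2.921)
t=1.200: state=(-1.383, -0.674)
t=1.400: state=(-1.308, 1.365)
t=1.600: state=(-0.865, 2.957)
t=1.800: state=(-0.191, 3.568)
t=2.000: state=(0.467, 2.804)
t=2.200: state=(0.872, 1.171)
t=2.400: state=(0.929, -0.574)
t=2.600: state=(0.667, -1.949)
t=2.800: state=(0.202, -2.539)
t=3.000: state=(-0.279, -2.114)
t=3.200: state=(-0.595, -0.965)
t=3.400: state=(-0.654, 0.357)
t=3.600: state=(-0.471, 1.397)
t=3.800: state=(-0.137, 1.818)
t=3.900: state=(0.043, 1.745)
largest grid value and its neighbours: omega(1.780)=3.56877, omega(1.790)=3.57020, omega(1.800)=3.56793
parabola through these three points peaks at t≈1.789 with omega≈3.57022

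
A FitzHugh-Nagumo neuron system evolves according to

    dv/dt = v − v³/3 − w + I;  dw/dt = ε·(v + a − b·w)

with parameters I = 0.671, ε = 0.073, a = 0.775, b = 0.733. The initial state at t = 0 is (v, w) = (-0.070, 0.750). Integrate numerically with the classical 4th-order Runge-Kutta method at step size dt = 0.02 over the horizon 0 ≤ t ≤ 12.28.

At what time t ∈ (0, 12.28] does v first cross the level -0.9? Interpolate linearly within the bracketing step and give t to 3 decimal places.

t = 1.996

t=0.000: state=(-0.070, 0.750)
step 1 (dt=0.02): k1=(-0.149, 0.011), k2=(-0.150, 0.011), k3=(-0.150, 0.011), k4=(-0.152, 0.011); state += dt/6·(k1+2k2+2k3+k4)
t=0.020: state=(-0.073, 0.750)
t=0.040: state=(-0.076, 0.750)
t=0.060: state=(-0.079, 0.751)
continuing one RK4 step at a time; state shown every 25 steps (Δt=0.5):
t=0.500: state=(-0.168, 0.754)
t=1.000: state=(-0.327, 0.753)
t=1.500: state=(-0.572, 0.745)
t=1.980: state=(-0.888, 0.728)
next step: t=2.000: state=(-0.903, 0.727) — v has crossed -0.9
linear interpolation between t=1.980 (-0.88841) and t=2.000 (-0.90267) → t≈1.996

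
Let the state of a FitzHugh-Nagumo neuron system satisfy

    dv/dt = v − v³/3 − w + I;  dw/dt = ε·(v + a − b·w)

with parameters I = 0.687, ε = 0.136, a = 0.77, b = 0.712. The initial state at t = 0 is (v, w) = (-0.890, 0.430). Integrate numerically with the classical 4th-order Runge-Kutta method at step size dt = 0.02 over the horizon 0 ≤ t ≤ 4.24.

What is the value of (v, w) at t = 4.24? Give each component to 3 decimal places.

t=0.000: state=(-0.890, 0.430)
step 1 (dt=0.02): k1=(-0.398, -0.058), k2=(-0.398, -0.058), k3=(-0.398, -0.058), k4=(-0.398, -0.059); state += dt/6·(k1+2k2+2k3+k4)
t=0.020: state=(-0.898, 0.429)
t=0.040: state=(-0.906, 0.428)
t=0.060: state=(-0.914, 0.426)
continuing one RK4 step at a time; state shown every 10 steps (Δt=0.2):
t=0.200: state=(-0.970, 0.417)
t=0.400: state=(-1.048, 0.403)
t=0.600: state=(-1.121, 0.387)
t=0.800: state=(-1.187, 0.369)
t=1.000: state=(-1.245, 0.350)
t=1.200: state=(-1.293, 0.330)
t=1.400: state=(-1.331, 0.309)
t=1.600: state=(-1.360, 0.287)
t=1.800: state=(-1.380, 0.266)
t=2.000: state=(-1.393, 0.244)
t=2.200: state=(-1.400, 0.222)
t=2.400: state=(-1.402, 0.201)
t=2.600: state=(-1.399, 0.180)
t=2.800: state=(-1.394, 0.160)
t=3.000: state=(-1.385, 0.140)
t=3.200: state=(-1.375, 0.121)
t=3.400: state=(-1.362, 0.103)
t=3.600: state=(-1.349, 0.085)
t=3.800: state=(-1.334, 0.068)
t=4.000: state=(-1.318, 0.051)
t=4.200: state=(-1.302, 0.036)
t=4.240: state=(-1.298, 0.033)

(v, w) = (-1.298, 0.033)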